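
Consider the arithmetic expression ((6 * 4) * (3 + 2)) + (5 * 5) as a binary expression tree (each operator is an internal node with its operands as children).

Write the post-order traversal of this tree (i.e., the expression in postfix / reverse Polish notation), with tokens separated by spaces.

6 4 * 3 2 + * 5 5 * +

Post-order on an expression tree gives postfix notation: for each operator, emit left operand, right operand, then the operator.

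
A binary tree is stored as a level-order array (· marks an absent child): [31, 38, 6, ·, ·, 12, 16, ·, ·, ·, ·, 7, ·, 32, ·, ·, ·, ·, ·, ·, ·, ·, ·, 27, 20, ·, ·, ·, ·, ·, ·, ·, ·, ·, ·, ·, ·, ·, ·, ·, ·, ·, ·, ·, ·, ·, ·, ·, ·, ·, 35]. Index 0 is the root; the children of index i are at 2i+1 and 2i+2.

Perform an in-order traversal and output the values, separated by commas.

In-order visits the left subtree, then the node, then the right subtree.
At 31: go left to 38.
  38 is a leaf — visit 38.
Visit 31.
At 31: go right to 6.
  At 6: go left to 12.
    At 12: go left to 7.
      At 7: go left to 27.
        27 is a leaf — visit 27.
      Visit 7.
      At 7: go right to 20.
        At 20: no left child.
        Visit 20.
        At 20: go right to 35.
          35 is a leaf — visit 35.
    Visit 12.
    At 12: no right child.
  Visit 6.
  At 6: go right to 16.
    At 16: go left to 32.
      32 is a leaf — visit 32.
    Visit 16.
    At 16: no right child.

38, 31, 27, 7, 20, 35, 12, 6, 32, 16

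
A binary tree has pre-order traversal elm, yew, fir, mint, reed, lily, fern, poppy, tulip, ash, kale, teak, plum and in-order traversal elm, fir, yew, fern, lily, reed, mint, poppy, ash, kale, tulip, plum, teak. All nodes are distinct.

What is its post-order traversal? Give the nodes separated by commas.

fir, fern, lily, reed, kale, ash, plum, teak, tulip, poppy, mint, yew, elm

The first element of pre-order is the root; it splits in-order into left and right subtrees.
Root elm: left subtree has 0 nodes { }, right has 12 {fir, yew, fern, lily, reed, mint, poppy, ash, kale, tulip, plum, teak}.
  Root yew: left subtree has 1 node {fir}, right has 10 {fern, lily, reed, mint, poppy, ash, kale, tulip, plum, teak}.
    Root mint: left subtree has 3 nodes {fern, lily, reed}, right has 6 {poppy, ash, kale, tulip, plum, teak}.
      Root reed: left subtree has 2 nodes {fern, lily}, right has 0 { }.
        Root lily: left subtree has 1 node {fern}, right has 0 { }.
      Root poppy: left subtree has 0 nodes { }, right has 5 {ash, kale, tulip, plum, teak}.
        Root tulip: left subtree has 2 nodes {ash, kale}, right has 2 {plum, teak}.
          Root ash: left subtree has 0 nodes { }, right has 1 {kale}.
          Root teak: left subtree has 1 node {plum}, right has 0 { }.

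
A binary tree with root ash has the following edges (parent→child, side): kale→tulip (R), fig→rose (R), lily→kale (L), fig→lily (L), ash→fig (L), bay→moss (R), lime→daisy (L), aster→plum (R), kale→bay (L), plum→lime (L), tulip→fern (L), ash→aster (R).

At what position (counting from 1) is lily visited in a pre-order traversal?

3

Pre-order visits the node, then its left subtree, then its right subtree.
Visit ash.
At ash: go left to fig.
  Visit fig.
  At fig: go left to lily.
    Visit lily.
    At lily: go left to kale.
      Visit kale.
      At kale: go left to bay.
        Visit bay.
        At bay: no left child.
        At bay: go right to moss.
          moss is a leaf — visit moss.
      At kale: go right to tulip.
        Visit tulip.
        At tulip: go left to fern.
          fern is a leaf — visit fern.
        At tulip: no right child.
    At lily: no right child.
  At fig: go right to rose.
    rose is a leaf — visit rose.
At ash: go right to aster.
  Visit aster.
  At aster: no left child.
  At aster: go right to plum.
    Visit plum.
    At plum: go left to lime.
      Visit lime.
      At lime: go left to daisy.
        daisy is a leaf — visit daisy.
      At lime: no right child.
    At plum: no right child.
Full pre-order sequence: ash, fig, lily, kale, bay, moss, tulip, fern, rose, aster, plum, lime, daisy.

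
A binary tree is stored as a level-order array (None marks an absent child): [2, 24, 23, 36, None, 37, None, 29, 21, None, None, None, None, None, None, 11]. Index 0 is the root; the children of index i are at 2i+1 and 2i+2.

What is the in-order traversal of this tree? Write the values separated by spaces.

In-order visits the left subtree, then the node, then the right subtree.
At 2: go left to 24.
  At 24: go left to 36.
    At 36: go left to 29.
      At 29: go left to 11.
        11 is a leaf — visit 11.
      Visit 29.
      At 29: no right child.
    Visit 36.
    At 36: go right to 21.
      21 is a leaf — visit 21.
  Visit 24.
  At 24: no right child.
Visit 2.
At 2: go right to 23.
  At 23: go left to 37.
    37 is a leaf — visit 37.
  Visit 23.
  At 23: no right child.

11 29 36 21 24 2 37 23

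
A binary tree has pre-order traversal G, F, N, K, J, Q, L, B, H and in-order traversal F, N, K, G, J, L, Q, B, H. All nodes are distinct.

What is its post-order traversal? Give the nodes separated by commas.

The first element of pre-order is the root; it splits in-order into left and right subtrees.
Root G: left subtree has 3 nodes {F, N, K}, right has 5 {J, L, Q, B, H}.
  Root F: left subtree has 0 nodes { }, right has 2 {N, K}.
    Root N: left subtree has 0 nodes { }, right has 1 {K}.
  Root J: left subtree has 0 nodes { }, right has 4 {L, Q, B, H}.
    Root Q: left subtree has 1 node {L}, right has 2 {B, H}.
      Root B: left subtree has 0 nodes { }, right has 1 {H}.

K, N, F, L, H, B, Q, J, G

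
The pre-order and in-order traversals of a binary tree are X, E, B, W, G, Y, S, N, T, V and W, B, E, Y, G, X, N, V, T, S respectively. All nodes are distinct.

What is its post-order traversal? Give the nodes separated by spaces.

W B Y G E V T N S X

The first element of pre-order is the root; it splits in-order into left and right subtrees.
Root X: left subtree has 5 nodes {W, B, E, Y, G}, right has 4 {N, V, T, S}.
  Root E: left subtree has 2 nodes {W, B}, right has 2 {Y, G}.
    Root B: left subtree has 1 node {W}, right has 0 { }.
    Root G: left subtree has 1 node {Y}, right has 0 { }.
  Root S: left subtree has 3 nodes {N, V, T}, right has 0 { }.
    Root N: left subtree has 0 nodes { }, right has 2 {V, T}.
      Root T: left subtree has 1 node {V}, right has 0 { }.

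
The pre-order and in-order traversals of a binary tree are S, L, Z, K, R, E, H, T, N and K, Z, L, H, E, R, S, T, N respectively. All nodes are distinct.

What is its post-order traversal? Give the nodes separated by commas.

The first element of pre-order is the root; it splits in-order into left and right subtrees.
Root S: left subtree has 6 nodes {K, Z, L, H, E, R}, right has 2 {T, N}.
  Root L: left subtree has 2 nodes {K, Z}, right has 3 {H, E, R}.
    Root Z: left subtree has 1 node {K}, right has 0 { }.
    Root R: left subtree has 2 nodes {H, E}, right has 0 { }.
      Root E: left subtree has 1 node {H}, right has 0 { }.
  Root T: left subtree has 0 nodes { }, right has 1 {N}.

K, Z, H, E, R, L, N, T, S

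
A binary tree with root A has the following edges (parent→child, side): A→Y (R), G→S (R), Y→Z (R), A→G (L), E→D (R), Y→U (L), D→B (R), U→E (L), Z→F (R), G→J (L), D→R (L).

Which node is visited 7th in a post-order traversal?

E

Post-order visits the left subtree, then the right subtree, then the node.
At A: go left to G.
  At G: go left to J.
    J is a leaf — visit J.
  At G: go right to S.
    S is a leaf — visit S.
  Visit G.
At A: go right to Y.
  At Y: go left to U.
    At U: go left to E.
      At E: no left child.
      At E: go right to D.
        At D: go left to R.
          R is a leaf — visit R.
        At D: go right to B.
          B is a leaf — visit B.
        Visit D.
      Visit E.
    At U: no right child.
    Visit U.
  At Y: go right to Z.
    At Z: no left child.
    At Z: go right to F.
      F is a leaf — visit F.
    Visit Z.
  Visit Y.
Visit A.
Full post-order sequence: J, S, G, R, B, D, E, U, F, Z, Y, A.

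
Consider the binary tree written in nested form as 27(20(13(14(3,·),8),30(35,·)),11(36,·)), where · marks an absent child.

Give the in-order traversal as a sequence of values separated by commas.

3, 14, 13, 8, 20, 35, 30, 27, 36, 11

In-order visits the left subtree, then the node, then the right subtree.
At 27: go left to 20.
  At 20: go left to 13.
    At 13: go left to 14.
      At 14: go left to 3.
        3 is a leaf — visit 3.
      Visit 14.
      At 14: no right child.
    Visit 13.
    At 13: go right to 8.
      8 is a leaf — visit 8.
  Visit 20.
  At 20: go right to 30.
    At 30: go left to 35.
      35 is a leaf — visit 35.
    Visit 30.
    At 30: no right child.
Visit 27.
At 27: go right to 11.
  At 11: go left to 36.
    36 is a leaf — visit 36.
  Visit 11.
  At 11: no right child.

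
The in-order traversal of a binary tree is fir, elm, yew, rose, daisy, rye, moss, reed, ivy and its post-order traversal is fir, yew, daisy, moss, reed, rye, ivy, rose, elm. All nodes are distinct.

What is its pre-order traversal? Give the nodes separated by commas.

elm, fir, rose, yew, ivy, rye, daisy, reed, moss

The last element of post-order is the root; it splits in-order into left and right subtrees.
Root elm: left subtree has 1 node {fir}, right has 7 {yew, rose, daisy, rye, moss, reed, ivy}.
  Root rose: left subtree has 1 node {yew}, right has 5 {daisy, rye, moss, reed, ivy}.
    Root ivy: left subtree has 4 nodes {daisy, rye, moss, reed}, right has 0 { }.
      Root rye: left subtree has 1 node {daisy}, right has 2 {moss, reed}.
        Root reed: left subtree has 1 node {moss}, right has 0 { }.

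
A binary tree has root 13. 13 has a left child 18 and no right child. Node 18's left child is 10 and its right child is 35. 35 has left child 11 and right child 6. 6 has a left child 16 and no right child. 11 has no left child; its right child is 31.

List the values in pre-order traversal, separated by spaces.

Pre-order visits the node, then its left subtree, then its right subtree.
Visit 13.
At 13: go left to 18.
  Visit 18.
  At 18: go left to 10.
    10 is a leaf — visit 10.
  At 18: go right to 35.
    Visit 35.
    At 35: go left to 11.
      Visit 11.
      At 11: no left child.
      At 11: go right to 31.
        31 is a leaf — visit 31.
    At 35: go right to 6.
      Visit 6.
      At 6: go left to 16.
        16 is a leaf — visit 16.
      At 6: no right child.
At 13: no right child.

13 18 10 35 11 31 6 16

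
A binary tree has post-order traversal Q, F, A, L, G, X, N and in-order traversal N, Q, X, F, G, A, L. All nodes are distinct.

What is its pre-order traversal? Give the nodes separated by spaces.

The last element of post-order is the root; it splits in-order into left and right subtrees.
Root N: left subtree has 0 nodes { }, right has 6 {Q, X, F, G, A, L}.
  Root X: left subtree has 1 node {Q}, right has 4 {F, G, A, L}.
    Root G: left subtree has 1 node {F}, right has 2 {A, L}.
      Root L: left subtree has 1 node {A}, right has 0 { }.

N X Q G F L A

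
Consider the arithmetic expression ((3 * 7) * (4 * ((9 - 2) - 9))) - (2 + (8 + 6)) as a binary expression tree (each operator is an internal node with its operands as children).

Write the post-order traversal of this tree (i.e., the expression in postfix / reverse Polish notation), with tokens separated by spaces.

Post-order on an expression tree gives postfix notation: for each operator, emit left operand, right operand, then the operator.

3 7 * 4 9 2 - 9 - * * 2 8 6 + + -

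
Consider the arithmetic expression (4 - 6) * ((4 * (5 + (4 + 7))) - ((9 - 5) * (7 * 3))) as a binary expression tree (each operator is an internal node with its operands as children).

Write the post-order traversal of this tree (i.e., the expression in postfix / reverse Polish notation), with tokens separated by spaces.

4 6 - 4 5 4 7 + + * 9 5 - 7 3 * * - *

Post-order on an expression tree gives postfix notation: for each operator, emit left operand, right operand, then the operator.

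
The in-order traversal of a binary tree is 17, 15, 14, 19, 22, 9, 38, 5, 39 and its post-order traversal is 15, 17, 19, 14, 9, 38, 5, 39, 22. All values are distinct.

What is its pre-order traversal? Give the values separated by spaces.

22 14 17 15 19 39 5 38 9

The last element of post-order is the root; it splits in-order into left and right subtrees.
Root 22: left subtree has 4 nodes {17, 15, 14, 19}, right has 4 {9, 38, 5, 39}.
  Root 14: left subtree has 2 nodes {17, 15}, right has 1 {19}.
    Root 17: left subtree has 0 nodes { }, right has 1 {15}.
  Root 39: left subtree has 3 nodes {9, 38, 5}, right has 0 { }.
    Root 5: left subtree has 2 nodes {9, 38}, right has 0 { }.
      Root 38: left subtree has 1 node {9}, right has 0 { }.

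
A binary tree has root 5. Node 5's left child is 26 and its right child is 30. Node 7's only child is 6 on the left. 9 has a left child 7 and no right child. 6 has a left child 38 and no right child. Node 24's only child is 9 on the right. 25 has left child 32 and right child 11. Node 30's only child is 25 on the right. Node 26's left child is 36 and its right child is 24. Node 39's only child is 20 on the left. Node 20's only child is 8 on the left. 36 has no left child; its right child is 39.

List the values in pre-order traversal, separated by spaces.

5 26 36 39 20 8 24 9 7 6 38 30 25 32 11

Pre-order visits the node, then its left subtree, then its right subtree.
Visit 5.
At 5: go left to 26.
  Visit 26.
  At 26: go left to 36.
    Visit 36.
    At 36: no left child.
    At 36: go right to 39.
      Visit 39.
      At 39: go left to 20.
        Visit 20.
        At 20: go left to 8.
          8 is a leaf — visit 8.
        At 20: no right child.
      At 39: no right child.
  At 26: go right to 24.
    Visit 24.
    At 24: no left child.
    At 24: go right to 9.
      Visit 9.
      At 9: go left to 7.
        Visit 7.
        At 7: go left to 6.
          Visit 6.
          At 6: go left to 38.
            38 is a leaf — visit 38.
          At 6: no right child.
        At 7: no right child.
      At 9: no right child.
At 5: go right to 30.
  Visit 30.
  At 30: no left child.
  At 30: go right to 25.
    Visit 25.
    At 25: go left to 32.
      32 is a leaf — visit 32.
    At 25: go right to 11.
      11 is a leaf — visit 11.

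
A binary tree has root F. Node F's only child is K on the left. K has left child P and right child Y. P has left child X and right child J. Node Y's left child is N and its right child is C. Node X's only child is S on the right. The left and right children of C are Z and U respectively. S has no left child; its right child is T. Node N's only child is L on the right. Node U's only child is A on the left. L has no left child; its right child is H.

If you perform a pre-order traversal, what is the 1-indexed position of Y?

8

Pre-order visits the node, then its left subtree, then its right subtree.
Visit F.
At F: go left to K.
  Visit K.
  At K: go left to P.
    Visit P.
    At P: go left to X.
      Visit X.
      At X: no left child.
      At X: go right to S.
        Visit S.
        At S: no left child.
        At S: go right to T.
          T is a leaf — visit T.
    At P: go right to J.
      J is a leaf — visit J.
  At K: go right to Y.
    Visit Y.
    At Y: go left to N.
      Visit N.
      At N: no left child.
      At N: go right to L.
        Visit L.
        At L: no left child.
        At L: go right to H.
          H is a leaf — visit H.
    At Y: go right to C.
      Visit C.
      At C: go left to Z.
        Z is a leaf — visit Z.
      At C: go right to U.
        Visit U.
        At U: go left to A.
          A is a leaf — visit A.
        At U: no right child.
At F: no right child.
Full pre-order sequence: F, K, P, X, S, T, J, Y, N, L, H, C, Z, U, A.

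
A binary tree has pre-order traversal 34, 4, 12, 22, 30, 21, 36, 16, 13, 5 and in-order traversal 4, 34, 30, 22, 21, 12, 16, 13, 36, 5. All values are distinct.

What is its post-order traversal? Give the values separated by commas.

The first element of pre-order is the root; it splits in-order into left and right subtrees.
Root 34: left subtree has 1 node {4}, right has 8 {30, 22, 21, 12, 16, 13, 36, 5}.
  Root 12: left subtree has 3 nodes {30, 22, 21}, right has 4 {16, 13, 36, 5}.
    Root 22: left subtree has 1 node {30}, right has 1 {21}.
    Root 36: left subtree has 2 nodes {16, 13}, right has 1 {5}.
      Root 16: left subtree has 0 nodes { }, right has 1 {13}.

4, 30, 21, 22, 13, 16, 5, 36, 12, 34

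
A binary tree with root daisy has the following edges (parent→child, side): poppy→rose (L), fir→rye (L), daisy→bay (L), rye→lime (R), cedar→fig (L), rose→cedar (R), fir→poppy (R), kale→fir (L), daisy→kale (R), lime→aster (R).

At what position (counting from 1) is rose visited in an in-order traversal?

In-order visits the left subtree, then the node, then the right subtree.
At daisy: go left to bay.
  bay is a leaf — visit bay.
Visit daisy.
At daisy: go right to kale.
  At kale: go left to fir.
    At fir: go left to rye.
      At rye: no left child.
      Visit rye.
      At rye: go right to lime.
        At lime: no left child.
        Visit lime.
        At lime: go right to aster.
          aster is a leaf — visit aster.
    Visit fir.
    At fir: go right to poppy.
      At poppy: go left to rose.
        At rose: no left child.
        Visit rose.
        At rose: go right to cedar.
          At cedar: go left to fig.
            fig is a leaf — visit fig.
          Visit cedar.
          At cedar: no right child.
      Visit poppy.
      At poppy: no right child.
  Visit kale.
  At kale: no right child.
Full in-order sequence: bay, daisy, rye, lime, aster, fir, rose, fig, cedar, poppy, kale.

7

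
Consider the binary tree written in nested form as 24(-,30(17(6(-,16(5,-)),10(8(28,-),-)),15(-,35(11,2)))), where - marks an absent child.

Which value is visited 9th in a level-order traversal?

Level-order visits nodes level by level from the root, left to right within each level.
Level 0: 24
Level 1: 30
Level 2: 17, 15
Level 3: 6, 10, 35
Level 4: 16, 8, 11, 2
Level 5: 5, 28
Full level-order sequence: 24, 30, 17, 15, 6, 10, 35, 16, 8, 11, 2, 5, 28.

8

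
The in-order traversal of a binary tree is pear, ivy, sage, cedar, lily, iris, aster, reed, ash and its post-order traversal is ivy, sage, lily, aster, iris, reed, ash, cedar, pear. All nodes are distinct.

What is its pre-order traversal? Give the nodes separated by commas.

pear, cedar, sage, ivy, ash, reed, iris, lily, aster

The last element of post-order is the root; it splits in-order into left and right subtrees.
Root pear: left subtree has 0 nodes { }, right has 8 {ivy, sage, cedar, lily, iris, aster, reed, ash}.
  Root cedar: left subtree has 2 nodes {ivy, sage}, right has 5 {lily, iris, aster, reed, ash}.
    Root sage: left subtree has 1 node {ivy}, right has 0 { }.
    Root ash: left subtree has 4 nodes {lily, iris, aster, reed}, right has 0 { }.
      Root reed: left subtree has 3 nodes {lily, iris, aster}, right has 0 { }.
        Root iris: left subtree has 1 node {lily}, right has 1 {aster}.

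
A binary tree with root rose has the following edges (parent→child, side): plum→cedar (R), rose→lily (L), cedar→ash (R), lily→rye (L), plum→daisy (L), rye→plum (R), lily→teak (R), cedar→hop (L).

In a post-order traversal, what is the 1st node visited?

daisy

Post-order visits the left subtree, then the right subtree, then the node.
At rose: go left to lily.
  At lily: go left to rye.
    At rye: no left child.
    At rye: go right to plum.
      At plum: go left to daisy.
        daisy is a leaf — visit daisy.
      At plum: go right to cedar.
        At cedar: go left to hop.
          hop is a leaf — visit hop.
        At cedar: go right to ash.
          ash is a leaf — visit ash.
        Visit cedar.
      Visit plum.
    Visit rye.
  At lily: go right to teak.
    teak is a leaf — visit teak.
  Visit lily.
At rose: no right child.
Visit rose.
Full post-order sequence: daisy, hop, ash, cedar, plum, rye, teak, lily, rose.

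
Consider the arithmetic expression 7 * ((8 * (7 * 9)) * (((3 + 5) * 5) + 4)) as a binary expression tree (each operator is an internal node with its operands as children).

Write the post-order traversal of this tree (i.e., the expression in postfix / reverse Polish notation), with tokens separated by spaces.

7 8 7 9 * * 3 5 + 5 * 4 + * *

Post-order on an expression tree gives postfix notation: for each operator, emit left operand, right operand, then the operator.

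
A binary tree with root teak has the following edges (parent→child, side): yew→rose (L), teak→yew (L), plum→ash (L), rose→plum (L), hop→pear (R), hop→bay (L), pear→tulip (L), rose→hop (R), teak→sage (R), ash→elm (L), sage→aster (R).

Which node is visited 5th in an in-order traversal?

In-order visits the left subtree, then the node, then the right subtree.
At teak: go left to yew.
  At yew: go left to rose.
    At rose: go left to plum.
      At plum: go left to ash.
        At ash: go left to elm.
          elm is a leaf — visit elm.
        Visit ash.
        At ash: no right child.
      Visit plum.
      At plum: no right child.
    Visit rose.
    At rose: go right to hop.
      At hop: go left to bay.
        bay is a leaf — visit bay.
      Visit hop.
      At hop: go right to pear.
        At pear: go left to tulip.
          tulip is a leaf — visit tulip.
        Visit pear.
        At pear: no right child.
  Visit yew.
  At yew: no right child.
Visit teak.
At teak: go right to sage.
  At sage: no left child.
  Visit sage.
  At sage: go right to aster.
    aster is a leaf — visit aster.
Full in-order sequence: elm, ash, plum, rose, bay, hop, tulip, pear, yew, teak, sage, aster.

bay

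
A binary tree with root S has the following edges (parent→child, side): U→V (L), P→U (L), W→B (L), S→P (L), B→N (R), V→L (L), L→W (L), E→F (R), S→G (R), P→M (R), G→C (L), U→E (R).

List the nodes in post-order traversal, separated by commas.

Post-order visits the left subtree, then the right subtree, then the node.
At S: go left to P.
  At P: go left to U.
    At U: go left to V.
      At V: go left to L.
        At L: go left to W.
          At W: go left to B.
            At B: no left child.
            At B: go right to N.
              N is a leaf — visit N.
            Visit B.
          At W: no right child.
          Visit W.
        At L: no right child.
        Visit L.
      At V: no right child.
      Visit V.
    At U: go right to E.
      At E: no left child.
      At E: go right to F.
        F is a leaf — visit F.
      Visit E.
    Visit U.
  At P: go right to M.
    M is a leaf — visit M.
  Visit P.
At S: go right to G.
  At G: go left to C.
    C is a leaf — visit C.
  At G: no right child.
  Visit G.
Visit S.

N, B, W, L, V, F, E, U, M, P, C, G, S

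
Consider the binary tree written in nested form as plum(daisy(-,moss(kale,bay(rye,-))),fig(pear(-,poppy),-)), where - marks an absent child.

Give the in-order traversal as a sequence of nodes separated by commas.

In-order visits the left subtree, then the node, then the right subtree.
At plum: go left to daisy.
  At daisy: no left child.
  Visit daisy.
  At daisy: go right to moss.
    At moss: go left to kale.
      kale is a leaf — visit kale.
    Visit moss.
    At moss: go right to bay.
      At bay: go left to rye.
        rye is a leaf — visit rye.
      Visit bay.
      At bay: no right child.
Visit plum.
At plum: go right to fig.
  At fig: go left to pear.
    At pear: no left child.
    Visit pear.
    At pear: go right to poppy.
      poppy is a leaf — visit poppy.
  Visit fig.
  At fig: no right child.

daisy, kale, moss, rye, bay, plum, pear, poppy, fig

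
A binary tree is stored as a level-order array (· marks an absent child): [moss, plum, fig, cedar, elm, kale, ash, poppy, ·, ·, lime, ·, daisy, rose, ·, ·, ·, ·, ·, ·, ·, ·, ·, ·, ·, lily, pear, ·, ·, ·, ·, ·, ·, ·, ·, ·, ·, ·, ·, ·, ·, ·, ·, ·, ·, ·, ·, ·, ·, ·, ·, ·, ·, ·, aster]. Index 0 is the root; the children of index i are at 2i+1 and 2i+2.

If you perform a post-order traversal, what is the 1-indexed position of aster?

Post-order visits the left subtree, then the right subtree, then the node.
At moss: go left to plum.
  At plum: go left to cedar.
    At cedar: go left to poppy.
      poppy is a leaf — visit poppy.
    At cedar: no right child.
    Visit cedar.
  At plum: go right to elm.
    At elm: no left child.
    At elm: go right to lime.
      lime is a leaf — visit lime.
    Visit elm.
  Visit plum.
At moss: go right to fig.
  At fig: go left to kale.
    At kale: no left child.
    At kale: go right to daisy.
      At daisy: go left to lily.
        lily is a leaf — visit lily.
      At daisy: go right to pear.
        At pear: no left child.
        At pear: go right to aster.
          aster is a leaf — visit aster.
        Visit pear.
      Visit daisy.
    Visit kale.
  At fig: go right to ash.
    At ash: go left to rose.
      rose is a leaf — visit rose.
    At ash: no right child.
    Visit ash.
  Visit fig.
Visit moss.
Full post-order sequence: poppy, cedar, lime, elm, plum, lily, aster, pear, daisy, kale, rose, ash, fig, moss.

7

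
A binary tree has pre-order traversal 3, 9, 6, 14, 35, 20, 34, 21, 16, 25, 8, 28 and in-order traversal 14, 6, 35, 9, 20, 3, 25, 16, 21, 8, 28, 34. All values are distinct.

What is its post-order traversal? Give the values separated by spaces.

The first element of pre-order is the root; it splits in-order into left and right subtrees.
Root 3: left subtree has 5 nodes {14, 6, 35, 9, 20}, right has 6 {25, 16, 21, 8, 28, 34}.
  Root 9: left subtree has 3 nodes {14, 6, 35}, right has 1 {20}.
    Root 6: left subtree has 1 node {14}, right has 1 {35}.
  Root 34: left subtree has 5 nodes {25, 16, 21, 8, 28}, right has 0 { }.
    Root 21: left subtree has 2 nodes {25, 16}, right has 2 {8, 28}.
      Root 16: left subtree has 1 node {25}, right has 0 { }.
      Root 8: left subtree has 0 nodes { }, right has 1 {28}.

14 35 6 20 9 25 16 28 8 21 34 3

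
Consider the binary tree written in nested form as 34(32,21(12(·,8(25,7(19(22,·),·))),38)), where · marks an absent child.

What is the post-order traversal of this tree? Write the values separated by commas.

32, 25, 22, 19, 7, 8, 12, 38, 21, 34

Post-order visits the left subtree, then the right subtree, then the node.
At 34: go left to 32.
  32 is a leaf — visit 32.
At 34: go right to 21.
  At 21: go left to 12.
    At 12: no left child.
    At 12: go right to 8.
      At 8: go left to 25.
        25 is a leaf — visit 25.
      At 8: go right to 7.
        At 7: go left to 19.
          At 19: go left to 22.
            22 is a leaf — visit 22.
          At 19: no right child.
          Visit 19.
        At 7: no right child.
        Visit 7.
      Visit 8.
    Visit 12.
  At 21: go right to 38.
    38 is a leaf — visit 38.
  Visit 21.
Visit 34.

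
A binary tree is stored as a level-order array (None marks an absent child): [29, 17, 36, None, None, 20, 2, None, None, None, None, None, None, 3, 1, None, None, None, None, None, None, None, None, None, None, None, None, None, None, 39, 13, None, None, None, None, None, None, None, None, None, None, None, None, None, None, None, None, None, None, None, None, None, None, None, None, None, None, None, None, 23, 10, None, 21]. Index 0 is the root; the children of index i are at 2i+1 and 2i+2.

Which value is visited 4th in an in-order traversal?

In-order visits the left subtree, then the node, then the right subtree.
At 29: go left to 17.
  17 is a leaf — visit 17.
Visit 29.
At 29: go right to 36.
  At 36: go left to 20.
    20 is a leaf — visit 20.
  Visit 36.
  At 36: go right to 2.
    At 2: go left to 3.
      3 is a leaf — visit 3.
    Visit 2.
    At 2: go right to 1.
      At 1: go left to 39.
        At 39: go left to 23.
          23 is a leaf — visit 23.
        Visit 39.
        At 39: go right to 10.
          10 is a leaf — visit 10.
      Visit 1.
      At 1: go right to 13.
        At 13: no left child.
        Visit 13.
        At 13: go right to 21.
          21 is a leaf — visit 21.
Full in-order sequence: 17, 29, 20, 36, 3, 2, 23, 39, 10, 1, 13, 21.

36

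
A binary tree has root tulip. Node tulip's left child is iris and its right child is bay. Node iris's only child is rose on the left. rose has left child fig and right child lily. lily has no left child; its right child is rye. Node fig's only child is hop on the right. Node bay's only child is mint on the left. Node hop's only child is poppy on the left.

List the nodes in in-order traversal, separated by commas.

In-order visits the left subtree, then the node, then the right subtree.
At tulip: go left to iris.
  At iris: go left to rose.
    At rose: go left to fig.
      At fig: no left child.
      Visit fig.
      At fig: go right to hop.
        At hop: go left to poppy.
          poppy is a leaf — visit poppy.
        Visit hop.
        At hop: no right child.
    Visit rose.
    At rose: go right to lily.
      At lily: no left child.
      Visit lily.
      At lily: go right to rye.
        rye is a leaf — visit rye.
  Visit iris.
  At iris: no right child.
Visit tulip.
At tulip: go right to bay.
  At bay: go left to mint.
    mint is a leaf — visit mint.
  Visit bay.
  At bay: no right child.

fig, poppy, hop, rose, lily, rye, iris, tulip, mint, bay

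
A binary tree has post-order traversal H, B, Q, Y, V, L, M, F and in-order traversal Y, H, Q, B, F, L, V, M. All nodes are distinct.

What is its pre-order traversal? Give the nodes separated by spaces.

F Y Q H B M L V

The last element of post-order is the root; it splits in-order into left and right subtrees.
Root F: left subtree has 4 nodes {Y, H, Q, B}, right has 3 {L, V, M}.
  Root Y: left subtree has 0 nodes { }, right has 3 {H, Q, B}.
    Root Q: left subtree has 1 node {H}, right has 1 {B}.
  Root M: left subtree has 2 nodes {L, V}, right has 0 { }.
    Root L: left subtree has 0 nodes { }, right has 1 {V}.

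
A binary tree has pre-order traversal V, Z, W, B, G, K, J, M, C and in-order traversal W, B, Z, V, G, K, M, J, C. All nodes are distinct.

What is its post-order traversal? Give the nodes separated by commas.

The first element of pre-order is the root; it splits in-order into left and right subtrees.
Root V: left subtree has 3 nodes {W, B, Z}, right has 5 {G, K, M, J, C}.
  Root Z: left subtree has 2 nodes {W, B}, right has 0 { }.
    Root W: left subtree has 0 nodes { }, right has 1 {B}.
  Root G: left subtree has 0 nodes { }, right has 4 {K, M, J, C}.
    Root K: left subtree has 0 nodes { }, right has 3 {M, J, C}.
      Root J: left subtree has 1 node {M}, right has 1 {C}.

B, W, Z, M, C, J, K, G, V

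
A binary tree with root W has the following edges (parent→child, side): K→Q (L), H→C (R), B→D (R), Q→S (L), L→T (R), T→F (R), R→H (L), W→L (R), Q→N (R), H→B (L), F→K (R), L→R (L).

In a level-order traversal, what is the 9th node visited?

Level-order visits nodes level by level from the root, left to right within each level.
Level 0: W
Level 1: L
Level 2: R, T
Level 3: H, F
Level 4: B, C, K
Level 5: D, Q
Level 6: S, N
Full level-order sequence: W, L, R, T, H, F, B, C, K, D, Q, S, N.

K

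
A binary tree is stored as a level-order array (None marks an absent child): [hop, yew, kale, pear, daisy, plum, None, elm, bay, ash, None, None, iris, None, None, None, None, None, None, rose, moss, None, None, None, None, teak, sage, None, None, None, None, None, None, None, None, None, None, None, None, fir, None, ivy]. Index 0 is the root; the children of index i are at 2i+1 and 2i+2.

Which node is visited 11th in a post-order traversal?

Post-order visits the left subtree, then the right subtree, then the node.
At hop: go left to yew.
  At yew: go left to pear.
    At pear: go left to elm.
      elm is a leaf — visit elm.
    At pear: go right to bay.
      bay is a leaf — visit bay.
    Visit pear.
  At yew: go right to daisy.
    At daisy: go left to ash.
      At ash: go left to rose.
        At rose: go left to fir.
          fir is a leaf — visit fir.
        At rose: no right child.
        Visit rose.
      At ash: go right to moss.
        At moss: go left to ivy.
          ivy is a leaf — visit ivy.
        At moss: no right child.
        Visit moss.
      Visit ash.
    At daisy: no right child.
    Visit daisy.
  Visit yew.
At hop: go right to kale.
  At kale: go left to plum.
    At plum: no left child.
    At plum: go right to iris.
      At iris: go left to teak.
        teak is a leaf — visit teak.
      At iris: go right to sage.
        sage is a leaf — visit sage.
      Visit iris.
    Visit plum.
  At kale: no right child.
  Visit kale.
Visit hop.
Full post-order sequence: elm, bay, pear, fir, rose, ivy, moss, ash, daisy, yew, teak, sage, iris, plum, kale, hop.

teak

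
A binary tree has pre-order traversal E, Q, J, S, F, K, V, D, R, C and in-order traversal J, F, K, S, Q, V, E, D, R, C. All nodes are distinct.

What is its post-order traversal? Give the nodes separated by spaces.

The first element of pre-order is the root; it splits in-order into left and right subtrees.
Root E: left subtree has 6 nodes {J, F, K, S, Q, V}, right has 3 {D, R, C}.
  Root Q: left subtree has 4 nodes {J, F, K, S}, right has 1 {V}.
    Root J: left subtree has 0 nodes { }, right has 3 {F, K, S}.
      Root S: left subtree has 2 nodes {F, K}, right has 0 { }.
        Root F: left subtree has 0 nodes { }, right has 1 {K}.
  Root D: left subtree has 0 nodes { }, right has 2 {R, C}.
    Root R: left subtree has 0 nodes { }, right has 1 {C}.

K F S J V Q C R D E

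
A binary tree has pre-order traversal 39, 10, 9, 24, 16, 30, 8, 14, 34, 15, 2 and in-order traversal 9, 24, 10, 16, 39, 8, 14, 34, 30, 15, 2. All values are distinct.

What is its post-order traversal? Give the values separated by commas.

24, 9, 16, 10, 34, 14, 8, 2, 15, 30, 39

The first element of pre-order is the root; it splits in-order into left and right subtrees.
Root 39: left subtree has 4 nodes {9, 24, 10, 16}, right has 6 {8, 14, 34, 30, 15, 2}.
  Root 10: left subtree has 2 nodes {9, 24}, right has 1 {16}.
    Root 9: left subtree has 0 nodes { }, right has 1 {24}.
  Root 30: left subtree has 3 nodes {8, 14, 34}, right has 2 {15, 2}.
    Root 8: left subtree has 0 nodes { }, right has 2 {14, 34}.
      Root 14: left subtree has 0 nodes { }, right has 1 {34}.
    Root 15: left subtree has 0 nodes { }, right has 1 {2}.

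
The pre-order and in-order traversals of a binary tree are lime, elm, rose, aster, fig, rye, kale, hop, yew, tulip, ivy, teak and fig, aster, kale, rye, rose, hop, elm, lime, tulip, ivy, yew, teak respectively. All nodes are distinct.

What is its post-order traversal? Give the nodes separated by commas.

The first element of pre-order is the root; it splits in-order into left and right subtrees.
Root lime: left subtree has 7 nodes {fig, aster, kale, rye, rose, hop, elm}, right has 4 {tulip, ivy, yew, teak}.
  Root elm: left subtree has 6 nodes {fig, aster, kale, rye, rose, hop}, right has 0 { }.
    Root rose: left subtree has 4 nodes {fig, aster, kale, rye}, right has 1 {hop}.
      Root aster: left subtree has 1 node {fig}, right has 2 {kale, rye}.
        Root rye: left subtree has 1 node {kale}, right has 0 { }.
  Root yew: left subtree has 2 nodes {tulip, ivy}, right has 1 {teak}.
    Root tulip: left subtree has 0 nodes { }, right has 1 {ivy}.

fig, kale, rye, aster, hop, rose, elm, ivy, tulip, teak, yew, lime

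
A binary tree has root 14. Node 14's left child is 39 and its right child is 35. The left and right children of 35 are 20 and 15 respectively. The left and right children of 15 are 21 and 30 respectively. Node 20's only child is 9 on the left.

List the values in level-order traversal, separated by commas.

Level-order visits nodes level by level from the root, left to right within each level.
Level 0: 14
Level 1: 39, 35
Level 2: 20, 15
Level 3: 9, 21, 30

14, 39, 35, 20, 15, 9, 21, 30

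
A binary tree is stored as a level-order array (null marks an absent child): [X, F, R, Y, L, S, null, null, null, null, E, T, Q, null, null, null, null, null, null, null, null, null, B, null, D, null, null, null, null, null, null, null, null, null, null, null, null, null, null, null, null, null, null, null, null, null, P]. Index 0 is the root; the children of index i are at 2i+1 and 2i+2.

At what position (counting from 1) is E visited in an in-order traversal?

In-order visits the left subtree, then the node, then the right subtree.
At X: go left to F.
  At F: go left to Y.
    Y is a leaf — visit Y.
  Visit F.
  At F: go right to L.
    At L: no left child.
    Visit L.
    At L: go right to E.
      At E: no left child.
      Visit E.
      At E: go right to B.
        At B: no left child.
        Visit B.
        At B: go right to P.
          P is a leaf — visit P.
Visit X.
At X: go right to R.
  At R: go left to S.
    At S: go left to T.
      At T: no left child.
      Visit T.
      At T: go right to D.
        D is a leaf — visit D.
    Visit S.
    At S: go right to Q.
      Q is a leaf — visit Q.
  Visit R.
  At R: no right child.
Full in-order sequence: Y, F, L, E, B, P, X, T, D, S, Q, R.

4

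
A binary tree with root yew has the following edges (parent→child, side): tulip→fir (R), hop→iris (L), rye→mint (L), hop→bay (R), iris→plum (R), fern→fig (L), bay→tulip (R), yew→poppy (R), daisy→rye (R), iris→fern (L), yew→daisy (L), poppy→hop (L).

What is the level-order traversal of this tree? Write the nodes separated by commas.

Level-order visits nodes level by level from the root, left to right within each level.
Level 0: yew
Level 1: daisy, poppy
Level 2: rye, hop
Level 3: mint, iris, bay
Level 4: fern, plum, tulip
Level 5: fig, fir

yew, daisy, poppy, rye, hop, mint, iris, bay, fern, plum, tulip, fig, fir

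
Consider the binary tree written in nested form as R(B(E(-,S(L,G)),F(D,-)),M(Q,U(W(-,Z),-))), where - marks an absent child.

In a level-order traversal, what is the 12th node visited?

Level-order visits nodes level by level from the root, left to right within each level.
Level 0: R
Level 1: B, M
Level 2: E, F, Q, U
Level 3: S, D, W
Level 4: L, G, Z
Full level-order sequence: R, B, M, E, F, Q, U, S, D, W, L, G, Z.

G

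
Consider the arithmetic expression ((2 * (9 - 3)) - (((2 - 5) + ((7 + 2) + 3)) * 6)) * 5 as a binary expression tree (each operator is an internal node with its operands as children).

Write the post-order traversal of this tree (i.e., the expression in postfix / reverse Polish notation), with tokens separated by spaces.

2 9 3 - * 2 5 - 7 2 + 3 + + 6 * - 5 *

Post-order on an expression tree gives postfix notation: for each operator, emit left operand, right operand, then the operator.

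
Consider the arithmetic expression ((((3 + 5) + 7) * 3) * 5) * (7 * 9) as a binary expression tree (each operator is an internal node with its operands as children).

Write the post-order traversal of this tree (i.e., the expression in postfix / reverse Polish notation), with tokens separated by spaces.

Post-order on an expression tree gives postfix notation: for each operator, emit left operand, right operand, then the operator.

3 5 + 7 + 3 * 5 * 7 9 * *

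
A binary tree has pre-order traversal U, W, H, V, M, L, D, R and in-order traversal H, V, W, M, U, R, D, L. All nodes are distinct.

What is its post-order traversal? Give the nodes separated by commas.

The first element of pre-order is the root; it splits in-order into left and right subtrees.
Root U: left subtree has 4 nodes {H, V, W, M}, right has 3 {R, D, L}.
  Root W: left subtree has 2 nodes {H, V}, right has 1 {M}.
    Root H: left subtree has 0 nodes { }, right has 1 {V}.
  Root L: left subtree has 2 nodes {R, D}, right has 0 { }.
    Root D: left subtree has 1 node {R}, right has 0 { }.

V, H, M, W, R, D, L, U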